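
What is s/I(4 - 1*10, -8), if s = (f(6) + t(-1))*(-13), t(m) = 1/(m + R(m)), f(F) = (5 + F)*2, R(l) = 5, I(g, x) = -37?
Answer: 1157/148 ≈ 7.8176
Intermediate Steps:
f(F) = 10 + 2*F
t(m) = 1/(5 + m) (t(m) = 1/(m + 5) = 1/(5 + m))
s = -1157/4 (s = ((10 + 2*6) + 1/(5 - 1))*(-13) = ((10 + 12) + 1/4)*(-13) = (22 + ¼)*(-13) = (89/4)*(-13) = -1157/4 ≈ -289.25)
s/I(4 - 1*10, -8) = -1157/4/(-37) = -1157/4*(-1/37) = 1157/148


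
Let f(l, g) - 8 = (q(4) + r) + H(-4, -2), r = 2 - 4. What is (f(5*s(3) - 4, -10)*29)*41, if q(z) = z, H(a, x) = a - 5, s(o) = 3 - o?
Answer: 1189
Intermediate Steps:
H(a, x) = -5 + a
r = -2
f(l, g) = 1 (f(l, g) = 8 + ((4 - 2) + (-5 - 4)) = 8 + (2 - 9) = 8 - 7 = 1)
(f(5*s(3) - 4, -10)*29)*41 = (1*29)*41 = 29*41 = 1189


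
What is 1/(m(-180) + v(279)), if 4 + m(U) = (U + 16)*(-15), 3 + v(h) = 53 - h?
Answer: 1/2227 ≈ 0.00044903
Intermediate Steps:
v(h) = 50 - h (v(h) = -3 + (53 - h) = 50 - h)
m(U) = -244 - 15*U (m(U) = -4 + (U + 16)*(-15) = -4 + (16 + U)*(-15) = -4 + (-240 - 15*U) = -244 - 15*U)
1/(m(-180) + v(279)) = 1/((-244 - 15*(-180)) + (50 - 1*279)) = 1/((-244 + 2700) + (50 - 279)) = 1/(2456 - 229) = 1/2227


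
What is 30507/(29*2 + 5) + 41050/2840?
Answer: 2974201/5964 ≈ 498.69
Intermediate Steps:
30507/(29*2 + 5) + 41050/2840 = 30507/(58 + 5) + 41050*(1/2840) = 30507/63 + 4105/284 = 30507*(1/63) + 4105/284 = 10169/21 + 4105/284 = 2974201/5964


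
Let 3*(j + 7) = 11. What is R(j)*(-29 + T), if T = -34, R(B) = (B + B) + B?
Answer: 630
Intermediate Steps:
j = -10/3 (j = -7 + (⅓)*11 = -7 + 11/3 = -10/3 ≈ -3.3333)
R(B) = 3*B (R(B) = 2*B + B = 3*B)
R(j)*(-29 + T) = (3*(-10/3))*(-29 - 34) = -10*(-63) = 630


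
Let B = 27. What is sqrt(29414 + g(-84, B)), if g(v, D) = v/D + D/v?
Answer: sqrt(51880241)/42 ≈ 171.50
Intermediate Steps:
g(v, D) = D/v + v/D
sqrt(29414 + g(-84, B)) = sqrt(29414 + (27/(-84) - 84/27)) = sqrt(29414 + (27*(-1/84) - 84*1/27)) = sqrt(29414 + (-9/28 - 28/9)) = sqrt(29414 - 865/252) = sqrt(7411463/252) = sqrt(51880241)/42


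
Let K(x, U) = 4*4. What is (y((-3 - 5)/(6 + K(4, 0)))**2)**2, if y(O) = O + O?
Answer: 4096/14641 ≈ 0.27976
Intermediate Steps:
K(x, U) = 16
y(O) = 2*O
(y((-3 - 5)/(6 + K(4, 0)))**2)**2 = ((2*((-3 - 5)/(6 + 16)))**2)**2 = ((2*(-8/22))**2)**2 = ((2*(-8*1/22))**2)**2 = ((2*(-4/11))**2)**2 = ((-8/11)**2)**2 = (64/121)**2 = 4096/14641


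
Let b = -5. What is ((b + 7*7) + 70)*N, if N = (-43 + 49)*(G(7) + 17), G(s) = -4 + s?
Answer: 13680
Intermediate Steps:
N = 120 (N = (-43 + 49)*((-4 + 7) + 17) = 6*(3 + 17) = 6*20 = 120)
((b + 7*7) + 70)*N = ((-5 + 7*7) + 70)*120 = ((-5 + 49) + 70)*120 = (44 + 70)*120 = 114*120 = 13680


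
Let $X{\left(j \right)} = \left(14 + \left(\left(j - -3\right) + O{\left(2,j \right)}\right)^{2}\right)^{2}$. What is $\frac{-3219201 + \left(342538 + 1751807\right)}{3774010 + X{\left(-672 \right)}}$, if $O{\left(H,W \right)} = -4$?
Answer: $- \frac{1124856}{205161135259} \approx -5.4828 \cdot 10^{-6}$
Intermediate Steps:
$X{\left(j \right)} = \left(14 + \left(-1 + j\right)^{2}\right)^{2}$ ($X{\left(j \right)} = \left(14 + \left(\left(j - -3\right) - 4\right)^{2}\right)^{2} = \left(14 + \left(\left(j + 3\right) - 4\right)^{2}\right)^{2} = \left(14 + \left(\left(3 + j\right) - 4\right)^{2}\right)^{2} = \left(14 + \left(-1 + j\right)^{2}\right)^{2}$)
$\frac{-3219201 + \left(342538 + 1751807\right)}{3774010 + X{\left(-672 \right)}} = \frac{-3219201 + \left(342538 + 1751807\right)}{3774010 + \left(14 + \left(-1 - 672\right)^{2}\right)^{2}} = \frac{-3219201 + 2094345}{3774010 + \left(14 + \left(-673\right)^{2}\right)^{2}} = - \frac{1124856}{3774010 + \left(14 + 452929\right)^{2}} = - \frac{1124856}{3774010 + 452943^{2}} = - \frac{1124856}{3774010 + 205157361249} = - \frac{1124856}{205161135259}$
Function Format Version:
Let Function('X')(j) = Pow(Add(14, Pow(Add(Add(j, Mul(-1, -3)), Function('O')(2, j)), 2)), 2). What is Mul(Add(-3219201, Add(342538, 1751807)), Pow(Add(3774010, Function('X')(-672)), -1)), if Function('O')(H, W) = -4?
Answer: Rational(-1124856, 205161135259) ≈ -5.4828e-6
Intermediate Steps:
Function('X')(j) = Pow(Add(14, Pow(Add(-1, j), 2)), 2) (Function('X')(j) = Pow(Add(14, Pow(Add(Add(j, Mul(-1, -3)), -4), 2)), 2) = Pow(Add(14, Pow(Add(Add(j, 3), -4), 2)), 2) = Pow(Add(14, Pow(Add(Add(3, j), -4), 2)), 2) = Pow(Add(14, Pow(Add(-1, j), 2)), 2))
Mul(Add(-3219201, Add(342538, 1751807)), Pow(Add(3774010, Function('X')(-672)), -1)) = Mul(Add(-3219201, Add(342538, 1751807)), Pow(Add(3774010, Pow(Add(14, Pow(Add(-1, -672), 2)), 2)), -1)) = Mul(Add(-3219201, 2094345), Pow(Add(3774010, Pow(Add(14, Pow(-673, 2)), 2)), -1)) = Mul(-1124856, Pow(Add(3774010, Pow(Add(14, 452929), 2)), -1)) = Mul(-1124856, Pow(Add(3774010, Pow(452943, 2)), -1)) = Mul(-1124856, Pow(Add(3774010, 205157361249), -1)) = Mul(-1124856, Pow(205161135259, -1)) = Mul(-1124856, Rational(1, 205161135259)) = Rational(-1124856, 205161135259)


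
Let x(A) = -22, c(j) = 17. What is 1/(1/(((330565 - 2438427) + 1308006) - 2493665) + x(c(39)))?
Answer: -3293521/72457463 ≈ -0.045455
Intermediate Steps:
1/(1/(((330565 - 2438427) + 1308006) - 2493665) + x(c(39))) = 1/(1/(((330565 - 2438427) + 1308006) - 2493665) - 22) = 1/(1/((-2107862 + 1308006) - 2493665) - 22) = 1/(1/(-799856 - 2493665) - 22) = 1/(1/(-3293521) - 22) = 1/(-1/3293521 - 22) = 1/(-72457463/3293521) = -3293521/72457463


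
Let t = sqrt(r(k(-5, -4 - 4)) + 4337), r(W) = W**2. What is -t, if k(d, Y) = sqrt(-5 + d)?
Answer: -sqrt(4327) ≈ -65.780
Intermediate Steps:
t = sqrt(4327) (t = sqrt((sqrt(-5 - 5))**2 + 4337) = sqrt((sqrt(-10))**2 + 4337) = sqrt((I*sqrt(10))**2 + 4337) = sqrt(-10 + 4337) = sqrt(4327) ≈ 65.780)
-t = -sqrt(4327)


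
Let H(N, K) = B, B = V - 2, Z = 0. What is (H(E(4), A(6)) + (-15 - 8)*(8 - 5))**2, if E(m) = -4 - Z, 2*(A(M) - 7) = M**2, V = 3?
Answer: 4624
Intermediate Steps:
B = 1 (B = 3 - 2 = 1)
A(M) = 7 + M**2/2
E(m) = -4 (E(m) = -4 - 1*0 = -4 + 0 = -4)
H(N, K) = 1
(H(E(4), A(6)) + (-15 - 8)*(8 - 5))**2 = (1 + (-15 - 8)*(8 - 5))**2 = (1 - 23*3)**2 = (1 - 69)**2 = (-68)**2 = 4624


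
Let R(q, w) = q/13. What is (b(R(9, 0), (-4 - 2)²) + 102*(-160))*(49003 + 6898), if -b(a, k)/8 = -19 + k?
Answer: -919906856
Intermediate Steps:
R(q, w) = q/13 (R(q, w) = q*(1/13) = q/13)
b(a, k) = 152 - 8*k (b(a, k) = -8*(-19 + k) = 152 - 8*k)
(b(R(9, 0), (-4 - 2)²) + 102*(-160))*(49003 + 6898) = ((152 - 8*(-4 - 2)²) + 102*(-160))*(49003 + 6898) = ((152 - 8*(-6)²) - 16320)*55901 = ((152 - 8*36) - 16320)*55901 = ((152 - 288) - 16320)*55901 = (-136 - 16320)*55901 = -16456*55901 = -919906856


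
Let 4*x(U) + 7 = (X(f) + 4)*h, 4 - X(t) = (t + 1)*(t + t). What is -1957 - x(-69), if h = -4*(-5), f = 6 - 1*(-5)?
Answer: -2701/4 ≈ -675.25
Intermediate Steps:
f = 11 (f = 6 + 5 = 11)
X(t) = 4 - 2*t*(1 + t) (X(t) = 4 - (t + 1)*(t + t) = 4 - (1 + t)*2*t = 4 - 2*t*(1 + t))
h = 20
x(U) = -5127/4 (x(U) = -7/4 + (((4 - 2*11 - 2*11²) + 4)*20)/4 = -7/4 + (((4 - 22 - 2*121) + 4)*20)/4 = -7/4 + (((4 - 22 - 242) + 4)*20)/4 = -7/4 + ((-260 + 4)*20)/4 = -7/4 + (-256*20)/4 = -7/4 + (¼)*(-5120) = -7/4 - 1280 = -5127/4)
-1957 - x(-69) = -1957 - 1*(-5127/4) = -1957 + 5127/4 = -2701/4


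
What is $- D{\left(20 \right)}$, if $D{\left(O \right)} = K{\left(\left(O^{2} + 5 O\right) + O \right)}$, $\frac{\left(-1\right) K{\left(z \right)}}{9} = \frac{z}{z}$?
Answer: $9$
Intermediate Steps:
$K{\left(z \right)} = -9$ ($K{\left(z \right)} = - 9 \frac{z}{z} = \left(-9\right) 1 = -9$)
$D{\left(O \right)} = -9$
$- D{\left(20 \right)} = \left(-1\right) \left(-9\right) = 9$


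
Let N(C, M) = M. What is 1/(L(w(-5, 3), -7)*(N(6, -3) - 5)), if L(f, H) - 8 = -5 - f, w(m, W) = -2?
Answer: -1/40 ≈ -0.025000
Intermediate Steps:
L(f, H) = 3 - f (L(f, H) = 8 + (-5 - f) = 3 - f)
1/(L(w(-5, 3), -7)*(N(6, -3) - 5)) = 1/((3 - 1*(-2))*(-3 - 5)) = 1/((3 + 2)*(-8)) = 1/(5*(-8)) = 1/(-40) = -1/40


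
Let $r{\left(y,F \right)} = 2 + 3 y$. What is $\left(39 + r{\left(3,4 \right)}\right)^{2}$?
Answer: $2500$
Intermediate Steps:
$\left(39 + r{\left(3,4 \right)}\right)^{2} = \left(39 + \left(2 + 3 \cdot 3\right)\right)^{2} = \left(39 + \left(2 + 9\right)\right)^{2} = \left(39 + 11\right)^{2} = 50^{2} = 2500$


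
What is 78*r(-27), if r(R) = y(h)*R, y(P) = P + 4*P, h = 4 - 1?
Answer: -31590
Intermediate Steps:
h = 3
y(P) = 5*P
r(R) = 15*R (r(R) = (5*3)*R = 15*R)
78*r(-27) = 78*(15*(-27)) = 78*(-405) = -31590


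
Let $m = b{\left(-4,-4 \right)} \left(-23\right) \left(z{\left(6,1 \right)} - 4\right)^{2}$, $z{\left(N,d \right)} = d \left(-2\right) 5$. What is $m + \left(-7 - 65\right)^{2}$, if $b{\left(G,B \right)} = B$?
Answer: $23216$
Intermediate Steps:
$z{\left(N,d \right)} = - 10 d$ ($z{\left(N,d \right)} = - 2 d 5 = - 10 d$)
$m = 18032$ ($m = \left(-4\right) \left(-23\right) \left(\left(-10\right) 1 - 4\right)^{2} = 92 \left(-10 - 4\right)^{2} = 92 \left(-14\right)^{2} = 92 \cdot 196 = 18032$)
$m + \left(-7 - 65\right)^{2} = 18032 + \left(-7 - 65\right)^{2} = 18032 + \left(-72\right)^{2} = 18032 + 5184 = 23216$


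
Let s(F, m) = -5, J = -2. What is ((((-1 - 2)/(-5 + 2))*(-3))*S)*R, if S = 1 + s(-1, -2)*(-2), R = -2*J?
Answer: -132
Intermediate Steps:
R = 4 (R = -2*(-2) = 4)
S = 11 (S = 1 - 5*(-2) = 1 + 10 = 11)
((((-1 - 2)/(-5 + 2))*(-3))*S)*R = ((((-1 - 2)/(-5 + 2))*(-3))*11)*4 = ((-3/(-3)*(-3))*11)*4 = ((-3*(-⅓)*(-3))*11)*4 = ((1*(-3))*11)*4 = -3*11*4 = -33*4 = -132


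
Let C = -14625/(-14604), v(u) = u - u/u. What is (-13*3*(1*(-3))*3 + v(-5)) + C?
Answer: 1684335/4868 ≈ 346.00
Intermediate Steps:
v(u) = -1 + u (v(u) = u - 1*1 = u - 1 = -1 + u)
C = 4875/4868 (C = -14625*(-1/14604) = 4875/4868 ≈ 1.0014)
(-13*3*(1*(-3))*3 + v(-5)) + C = (-13*3*(1*(-3))*3 + (-1 - 5)) + 4875/4868 = (-13*3*(-3)*3 - 6) + 4875/4868 = (-(-117)*3 - 6) + 4875/4868 = (-13*(-27) - 6) + 4875/4868 = (351 - 6) + 4875/4868 = 345 + 4875/4868 = 1684335/4868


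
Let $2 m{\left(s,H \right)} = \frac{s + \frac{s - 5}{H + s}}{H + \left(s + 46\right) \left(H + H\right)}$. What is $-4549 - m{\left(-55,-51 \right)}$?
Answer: $- \frac{418059313}{91902} \approx -4549.0$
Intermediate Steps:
$m{\left(s,H \right)} = \frac{s + \frac{-5 + s}{H + s}}{2 \left(H + 2 H \left(46 + s\right)\right)}$ ($m{\left(s,H \right)} = \frac{\left(s + \frac{s - 5}{H + s}\right) \frac{1}{H + \left(s + 46\right) \left(H + H\right)}}{2} = \frac{\left(s + \frac{-5 + s}{H + s}\right) \frac{1}{H + \left(46 + s\right) 2 H}}{2} = \frac{\left(s + \frac{-5 + s}{H + s}\right) \frac{1}{H + 2 H \left(46 + s\right)}}{2} = \frac{\frac{1}{H + 2 H \left(46 + s\right)} \left(s + \frac{-5 + s}{H + s}\right)}{2} = \frac{s + \frac{-5 + s}{H + s}}{2 \left(H + 2 H \left(46 + s\right)\right)}$)
$-4549 - m{\left(-55,-51 \right)} = -4549 - \frac{-5 - 55 + \left(-55\right)^{2} - -2805}{2 \left(-51\right) \left(2 \left(-55\right)^{2} + 93 \left(-51\right) + 93 \left(-55\right) + 2 \left(-51\right) \left(-55\right)\right)} = -4549 - \frac{1}{2} \left(- \frac{1}{51}\right) \frac{1}{2 \cdot 3025 - 4743 - 5115 + 5610} \left(-5 - 55 + 3025 + 2805\right) = -4549 - \frac{1}{2} \left(- \frac{1}{51}\right) \frac{1}{6050 - 4743 - 5115 + 5610} \cdot 5770 = -4549 - \frac{1}{2} \left(- \frac{1}{51}\right) \frac{1}{1802} \cdot 5770 = -4549 - - \frac{2885}{91902} = -4549 + \frac{2885}{91902} = - \frac{418059313}{91902}$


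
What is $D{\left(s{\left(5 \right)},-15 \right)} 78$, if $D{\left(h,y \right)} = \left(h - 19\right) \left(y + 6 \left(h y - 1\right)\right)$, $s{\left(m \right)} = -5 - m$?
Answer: $-1988298$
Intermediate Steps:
$D{\left(h,y \right)} = \left(-19 + h\right) \left(-6 + y + 6 h y\right)$ ($D{\left(h,y \right)} = \left(-19 + h\right) \left(y + 6 \left(-1 + h y\right)\right) = \left(-19 + h\right) \left(y + \left(-6 + 6 h y\right)\right) = \left(-19 + h\right) \left(-6 + y + 6 h y\right)$)
$D{\left(s{\left(5 \right)},-15 \right)} 78 = \left(114 - -285 - 6 \left(-5 - 5\right) - 113 \left(-5 - 5\right) \left(-15\right) + 6 \left(-15\right) \left(-5 - 5\right)^{2}\right) 78 = \left(114 + 285 - 6 \left(-5 - 5\right) - 113 \left(-5 - 5\right) \left(-15\right) + 6 \left(-15\right) \left(-5 - 5\right)^{2}\right) 78 = \left(114 + 285 - -60 - \left(-1130\right) \left(-15\right) + 6 \left(-15\right) \left(-10\right)^{2}\right) 78 = \left(114 + 285 + 60 - 16950 + 6 \left(-15\right) 100\right) 78 = \left(114 + 285 + 60 - 16950 - 9000\right) 78 = \left(-25491\right) 78 = -1988298$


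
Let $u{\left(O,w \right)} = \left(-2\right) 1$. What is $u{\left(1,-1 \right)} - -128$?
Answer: $126$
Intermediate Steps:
$u{\left(O,w \right)} = -2$
$u{\left(1,-1 \right)} - -128 = -2 - -128 = -2 + 128 = 126$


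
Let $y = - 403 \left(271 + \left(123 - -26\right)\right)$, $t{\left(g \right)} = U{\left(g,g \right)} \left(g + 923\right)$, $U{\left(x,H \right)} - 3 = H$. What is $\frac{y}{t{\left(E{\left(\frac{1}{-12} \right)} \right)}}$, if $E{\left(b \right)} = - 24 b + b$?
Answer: $- \frac{24373440}{654841} \approx -37.22$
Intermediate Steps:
$E{\left(b \right)} = - 23 b$
$U{\left(x,H \right)} = 3 + H$
$t{\left(g \right)} = \left(3 + g\right) \left(923 + g\right)$ ($t{\left(g \right)} = \left(3 + g\right) \left(g + 923\right) = \left(3 + g\right) \left(923 + g\right)$)
$y = -169260$ ($y = - 403 \left(271 + \left(123 + 26\right)\right) = - 403 \left(271 + 149\right) = \left(-403\right) 420 = -169260$)
$\frac{y}{t{\left(E{\left(\frac{1}{-12} \right)} \right)}} = - \frac{169260}{\left(3 - \frac{23}{-12}\right) \left(923 - \frac{23}{-12}\right)} = - \frac{169260}{\left(3 - - \frac{23}{12}\right) \left(923 - - \frac{23}{12}\right)} = - \frac{169260}{\left(3 + \frac{23}{12}\right) \left(923 + \frac{23}{12}\right)} = - \frac{169260}{\frac{59}{12} \cdot \frac{11099}{12}} = - \frac{169260}{\frac{654841}{144}} = \left(-169260\right) \frac{144}{654841} = - \frac{24373440}{654841}$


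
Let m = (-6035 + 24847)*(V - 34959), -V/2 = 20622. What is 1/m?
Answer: -1/1433530836 ≈ -6.9758e-10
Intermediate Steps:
V = -41244 (V = -2*20622 = -41244)
m = -1433530836 (m = (-6035 + 24847)*(-41244 - 34959) = 18812*(-76203) = -1433530836)
1/m = 1/(-1433530836) = -1/1433530836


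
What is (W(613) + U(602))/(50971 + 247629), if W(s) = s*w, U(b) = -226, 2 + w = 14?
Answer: 713/29860 ≈ 0.023878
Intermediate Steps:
w = 12 (w = -2 + 14 = 12)
W(s) = 12*s (W(s) = s*12 = 12*s)
(W(613) + U(602))/(50971 + 247629) = (12*613 - 226)/(50971 + 247629) = (7356 - 226)/298600 = 7130*(1/298600) = 713/29860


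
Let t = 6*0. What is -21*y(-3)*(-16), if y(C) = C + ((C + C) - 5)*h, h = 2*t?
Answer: -1008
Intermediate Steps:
t = 0
h = 0 (h = 2*0 = 0)
y(C) = C (y(C) = C + ((C + C) - 5)*0 = C + (2*C - 5)*0 = C + (-5 + 2*C)*0 = C + 0 = C)
-21*y(-3)*(-16) = -21*(-3)*(-16) = 63*(-16) = -1008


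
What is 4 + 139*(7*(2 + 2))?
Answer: 3896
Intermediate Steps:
4 + 139*(7*(2 + 2)) = 4 + 139*(7*4) = 4 + 139*28 = 4 + 3892 = 3896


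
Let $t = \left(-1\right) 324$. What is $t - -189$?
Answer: $-135$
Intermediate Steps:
$t = -324$
$t - -189 = -324 - -189 = -324 + \left(-34 + 223\right) = -324 + 189 = -135$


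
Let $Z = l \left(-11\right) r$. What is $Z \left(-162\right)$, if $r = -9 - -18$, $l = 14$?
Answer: $224532$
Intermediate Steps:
$r = 9$ ($r = -9 + 18 = 9$)
$Z = -1386$ ($Z = 14 \left(-11\right) 9 = \left(-154\right) 9 = -1386$)
$Z \left(-162\right) = \left(-1386\right) \left(-162\right) = 224532$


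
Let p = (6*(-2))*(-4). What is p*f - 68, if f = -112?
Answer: -5444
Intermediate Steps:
p = 48 (p = -12*(-4) = 48)
p*f - 68 = 48*(-112) - 68 = -5376 - 68 = -5444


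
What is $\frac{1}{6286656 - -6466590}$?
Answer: $\frac{1}{12753246} \approx 7.8411 \cdot 10^{-8}$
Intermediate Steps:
$\frac{1}{6286656 - -6466590} = \frac{1}{6286656 + 6466590} = \frac{1}{12753246}$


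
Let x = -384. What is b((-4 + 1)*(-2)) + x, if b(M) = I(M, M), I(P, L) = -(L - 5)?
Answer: -385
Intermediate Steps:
I(P, L) = 5 - L (I(P, L) = -(-5 + L) = 5 - L)
b(M) = 5 - M
b((-4 + 1)*(-2)) + x = (5 - (-4 + 1)*(-2)) - 384 = (5 - (-3)*(-2)) - 384 = (5 - 1*6) - 384 = (5 - 6) - 384 = -1 - 384 = -385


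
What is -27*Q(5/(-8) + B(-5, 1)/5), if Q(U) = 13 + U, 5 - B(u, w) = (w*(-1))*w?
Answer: -14661/40 ≈ -366.52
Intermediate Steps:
B(u, w) = 5 + w**2 (B(u, w) = 5 - w*(-1)*w = 5 - (-w)*w = 5 - (-1)*w**2 = 5 + w**2)
-27*Q(5/(-8) + B(-5, 1)/5) = -27*(13 + (5/(-8) + (5 + 1**2)/5)) = -27*(13 + (5*(-1/8) + (5 + 1)*(1/5))) = -27*(13 + (-5/8 + 6*(1/5))) = -27*(13 + (-5/8 + 6/5)) = -27*(13 + 23/40) = -27*543/40 = -14661/40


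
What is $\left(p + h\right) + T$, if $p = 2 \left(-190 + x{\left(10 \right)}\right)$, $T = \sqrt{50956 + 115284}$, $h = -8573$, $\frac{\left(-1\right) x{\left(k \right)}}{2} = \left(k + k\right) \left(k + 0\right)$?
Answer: $-9753 + 4 \sqrt{10390} \approx -9345.3$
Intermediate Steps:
$x{\left(k \right)} = - 4 k^{2}$ ($x{\left(k \right)} = - 2 \left(k + k\right) \left(k + 0\right) = - 2 \cdot 2 k k = - 2 \cdot 2 k^{2} = - 4 k^{2}$)
$T = 4 \sqrt{10390}$ ($T = \sqrt{166240} = 4 \sqrt{10390} \approx 407.73$)
$p = -1180$ ($p = 2 \left(-190 - 4 \cdot 10^{2}\right) = 2 \left(-190 - 400\right) = 2 \left(-590\right) = -1180$)
$\left(p + h\right) + T = \left(-1180 - 8573\right) + 4 \sqrt{10390} = -9753 + 4 \sqrt{10390}$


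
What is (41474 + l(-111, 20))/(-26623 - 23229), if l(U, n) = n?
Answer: -20747/24926 ≈ -0.83234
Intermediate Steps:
(41474 + l(-111, 20))/(-26623 - 23229) = (41474 + 20)/(-26623 - 23229) = 41494/(-49852) = 41494*(-1/49852) = -20747/24926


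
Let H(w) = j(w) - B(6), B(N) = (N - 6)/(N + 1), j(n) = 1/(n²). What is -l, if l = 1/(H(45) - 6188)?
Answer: 2025/12530699 ≈ 0.00016160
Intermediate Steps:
j(n) = n⁻²
B(N) = (-6 + N)/(1 + N)
H(w) = w⁻² (H(w) = w⁻² - (-6 + 6)/(1 + 6) = w⁻² - 0/7 = w⁻² - 1*0 = w⁻² + 0 = w⁻²)
l = -2025/12530699 (l = 1/(45⁻² - 6188) = 1/(1/2025 - 6188) = 1/(-12530699/2025) = -2025/12530699 ≈ -0.00016160)
-l = -1*(-2025/12530699) = 2025/12530699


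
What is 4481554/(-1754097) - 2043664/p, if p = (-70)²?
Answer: -128812303786/306966975 ≈ -419.63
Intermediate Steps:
p = 4900
4481554/(-1754097) - 2043664/p = 4481554/(-1754097) - 2043664/4900 = 4481554*(-1/1754097) - 2043664*1/4900 = -4481554/1754097 - 72988/175 = -128812303786/306966975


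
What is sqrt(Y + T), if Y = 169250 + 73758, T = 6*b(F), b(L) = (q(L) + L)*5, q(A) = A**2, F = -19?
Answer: 2*sqrt(63317) ≈ 503.26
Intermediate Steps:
b(L) = 5*L + 5*L**2 (b(L) = (L**2 + L)*5 = (L + L**2)*5 = 5*L + 5*L**2)
T = 10260 (T = 6*(5*(-19)*(1 - 19)) = 6*(5*(-19)*(-18)) = 6*1710 = 10260)
Y = 243008
sqrt(Y + T) = sqrt(243008 + 10260) = sqrt(253268) = 2*sqrt(63317)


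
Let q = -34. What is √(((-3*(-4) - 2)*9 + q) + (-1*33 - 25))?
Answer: I*√2 ≈ 1.4142*I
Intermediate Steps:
√(((-3*(-4) - 2)*9 + q) + (-1*33 - 25)) = √(((-3*(-4) - 2)*9 - 34) + (-1*33 - 25)) = √(((12 - 2)*9 - 34) + (-33 - 25)) = √((10*9 - 34) - 58) = √((90 - 34) - 58) = √(56 - 58) = √(-2) = I*√2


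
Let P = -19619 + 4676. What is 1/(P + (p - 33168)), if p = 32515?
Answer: -1/15596 ≈ -6.4119e-5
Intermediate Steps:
P = -14943
1/(P + (p - 33168)) = 1/(-14943 + (32515 - 33168)) = 1/(-14943 - 653) = 1/(-15596) = -1/15596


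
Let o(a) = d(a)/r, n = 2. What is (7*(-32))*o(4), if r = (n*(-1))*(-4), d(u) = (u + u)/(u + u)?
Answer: -28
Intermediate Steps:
d(u) = 1 (d(u) = (2*u)/((2*u)) = (2*u)*(1/(2*u)) = 1)
r = 8 (r = (2*(-1))*(-4) = -2*(-4) = 8)
o(a) = ⅛ (o(a) = 1/8 = 1*(⅛) = ⅛)
(7*(-32))*o(4) = (7*(-32))*(⅛) = -224*⅛ = -28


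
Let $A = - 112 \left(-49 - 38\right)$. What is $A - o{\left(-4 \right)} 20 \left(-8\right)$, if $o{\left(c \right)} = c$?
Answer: $9104$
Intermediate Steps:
$A = 9744$ ($A = \left(-112\right) \left(-87\right) = 9744$)
$A - o{\left(-4 \right)} 20 \left(-8\right) = 9744 - \left(-4\right) 20 \left(-8\right) = 9744 - \left(-80\right) \left(-8\right) = 9744 - 640 = 9104$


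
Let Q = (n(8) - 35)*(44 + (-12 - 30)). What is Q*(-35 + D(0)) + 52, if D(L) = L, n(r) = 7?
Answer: 2012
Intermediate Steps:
Q = -56 (Q = (7 - 35)*(44 + (-12 - 30)) = -28*(44 - 42) = -28*2 = -56)
Q*(-35 + D(0)) + 52 = -56*(-35 + 0) + 52 = -56*(-35) + 52 = 1960 + 52 = 2012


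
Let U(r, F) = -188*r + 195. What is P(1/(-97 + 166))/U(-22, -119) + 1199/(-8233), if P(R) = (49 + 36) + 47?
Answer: -4106113/35657123 ≈ -0.11516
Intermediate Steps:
U(r, F) = 195 - 188*r
P(R) = 132 (P(R) = 85 + 47 = 132)
P(1/(-97 + 166))/U(-22, -119) + 1199/(-8233) = 132/(195 - 188*(-22)) + 1199/(-8233) = 132/(195 + 4136) + 1199*(-1/8233) = 132/4331 - 1199/8233 = -4106113/35657123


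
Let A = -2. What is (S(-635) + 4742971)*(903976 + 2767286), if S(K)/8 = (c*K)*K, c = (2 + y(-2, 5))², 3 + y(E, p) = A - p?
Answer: 775349134613802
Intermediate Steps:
y(E, p) = -5 - p (y(E, p) = -3 + (-2 - p) = -5 - p)
c = 64 (c = (2 + (-5 - 1*5))² = (2 + (-5 - 5))² = (2 - 10)² = (-8)² = 64)
S(K) = 512*K² (S(K) = 8*((64*K)*K) = 8*(64*K²) = 512*K²)
(S(-635) + 4742971)*(903976 + 2767286) = (512*(-635)² + 4742971)*(903976 + 2767286) = (512*403225 + 4742971)*3671262 = (206451200 + 4742971)*3671262 = 211194171*3671262 = 775349134613802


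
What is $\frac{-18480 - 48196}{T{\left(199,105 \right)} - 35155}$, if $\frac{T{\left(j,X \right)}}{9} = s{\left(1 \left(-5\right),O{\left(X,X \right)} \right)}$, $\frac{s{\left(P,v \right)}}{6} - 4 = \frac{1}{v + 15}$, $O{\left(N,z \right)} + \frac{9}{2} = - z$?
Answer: $\frac{466732}{244577} \approx 1.9083$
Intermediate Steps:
$O{\left(N,z \right)} = - \frac{9}{2} - z$
$s{\left(P,v \right)} = 24 + \frac{6}{15 + v}$ ($s{\left(P,v \right)} = 24 + \frac{6}{v + 15} = 24 + \frac{6}{15 + v}$)
$T{\left(j,X \right)} = \frac{54 \left(43 - 4 X\right)}{\frac{21}{2} - X}$ ($T{\left(j,X \right)} = 9 \frac{6 \left(61 + 4 \left(- \frac{9}{2} - X\right)\right)}{15 - \left(\frac{9}{2} + X\right)} = 9 \frac{6 \left(61 - \left(18 + 4 X\right)\right)}{\frac{21}{2} - X} = 9 \frac{6 \left(43 - 4 X\right)}{\frac{21}{2} - X} = \frac{54 \left(43 - 4 X\right)}{\frac{21}{2} - X}$)
$\frac{-18480 - 48196}{T{\left(199,105 \right)} - 35155} = \frac{-18480 - 48196}{\frac{108 \left(-43 + 4 \cdot 105\right)}{-21 + 2 \cdot 105} - 35155} = - \frac{66676}{\frac{108 \left(-43 + 420\right)}{-21 + 210} - 35155} = - \frac{66676}{108 \cdot \frac{1}{189} \cdot 377 - 35155} = - \frac{66676}{\frac{1508}{7} - 35155} = - \frac{66676}{- \frac{244577}{7}} = \left(-66676\right) \left(- \frac{7}{244577}\right) = \frac{466732}{244577}$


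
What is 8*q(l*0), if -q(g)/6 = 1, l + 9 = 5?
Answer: -48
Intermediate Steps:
l = -4 (l = -9 + 5 = -4)
q(g) = -6 (q(g) = -6*1 = -6)
8*q(l*0) = 8*(-6) = -48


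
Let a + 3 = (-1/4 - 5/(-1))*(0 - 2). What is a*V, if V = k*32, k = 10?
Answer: -4000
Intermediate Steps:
V = 320 (V = 10*32 = 320)
a = -25/2 (a = -3 + (-1/4 - 5/(-1))*(0 - 2) = -3 + (-1*¼ - 5*(-1))*(-2) = -3 + (-¼ + 5)*(-2) = -3 + (19/4)*(-2) = -3 - 19/2 = -25/2 ≈ -12.500)
a*V = -25/2*320 = -4000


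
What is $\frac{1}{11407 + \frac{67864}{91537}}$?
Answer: $\frac{91537}{1044230423} \approx 8.766 \cdot 10^{-5}$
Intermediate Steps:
$\frac{1}{11407 + \frac{67864}{91537}} = \frac{1}{\frac{1044230423}{91537}} = \frac{91537}{1044230423}$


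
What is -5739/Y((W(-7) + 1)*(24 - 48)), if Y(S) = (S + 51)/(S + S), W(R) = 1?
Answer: 183648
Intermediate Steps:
Y(S) = (51 + S)/(2*S) (Y(S) = (51 + S)/((2*S)) = (51 + S)*(1/(2*S)) = (51 + S)/(2*S))
-5739/Y((W(-7) + 1)*(24 - 48)) = -5739*2*(1 + 1)*(24 - 48)/(51 + (1 + 1)*(24 - 48)) = -5739*(-96/(51 + 2*(-24))) = -5739*(-96/(51 - 48)) = -5739/((½)*(-1/48)*3) = -5739/(-1/32) = -5739*(-32) = 183648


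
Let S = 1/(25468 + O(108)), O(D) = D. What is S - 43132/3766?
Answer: -551570133/48159608 ≈ -11.453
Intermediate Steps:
S = 1/25576 (S = 1/(25468 + 108) = 1/25576 ≈ 3.9099e-5)
S - 43132/3766 = 1/25576 - 43132/3766 = 1/25576 - 43132*1/3766 = 1/25576 - 21566/1883 = -551570133/48159608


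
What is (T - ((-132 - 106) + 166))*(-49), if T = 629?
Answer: -34349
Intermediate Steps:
(T - ((-132 - 106) + 166))*(-49) = (629 - ((-132 - 106) + 166))*(-49) = (629 - (-238 + 166))*(-49) = (629 - 1*(-72))*(-49) = (629 + 72)*(-49) = 701*(-49) = -34349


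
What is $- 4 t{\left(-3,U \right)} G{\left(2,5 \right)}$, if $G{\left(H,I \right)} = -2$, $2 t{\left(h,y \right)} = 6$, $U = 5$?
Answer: $24$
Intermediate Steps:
$t{\left(h,y \right)} = 3$ ($t{\left(h,y \right)} = \frac{1}{2} \cdot 6 = 3$)
$- 4 t{\left(-3,U \right)} G{\left(2,5 \right)} = \left(-4\right) 3 \left(-2\right) = \left(-12\right) \left(-2\right) = 24$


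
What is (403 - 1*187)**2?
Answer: 46656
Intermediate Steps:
(403 - 1*187)**2 = (403 - 187)**2 = 216**2 = 46656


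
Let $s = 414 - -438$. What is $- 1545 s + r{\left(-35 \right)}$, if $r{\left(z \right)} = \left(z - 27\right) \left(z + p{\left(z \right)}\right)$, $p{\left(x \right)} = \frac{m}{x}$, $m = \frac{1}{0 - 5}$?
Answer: $- \frac{229979812}{175} \approx -1.3142 \cdot 10^{6}$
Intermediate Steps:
$m = - \frac{1}{5}$ ($m = \frac{1}{-5} = - \frac{1}{5} \approx -0.2$)
$p{\left(x \right)} = - \frac{1}{5 x}$
$s = 852$ ($s = 414 + 438 = 852$)
$r{\left(z \right)} = \left(-27 + z\right) \left(z - \frac{1}{5 z}\right)$ ($r{\left(z \right)} = \left(z - 27\right) \left(z - \frac{1}{5 z}\right) = \left(-27 + z\right) \left(z - \frac{1}{5 z}\right)$)
$- 1545 s + r{\left(-35 \right)} = \left(-1545\right) 852 + \left(- \frac{1}{5} + \left(-35\right)^{2} - -945 + \frac{27}{5 \left(-35\right)}\right) = -1316340 + \left(- \frac{1}{5} + 1225 + 945 + \frac{27}{5} \left(- \frac{1}{35}\right)\right) = -1316340 + \left(- \frac{1}{5} + 1225 + 945 - \frac{27}{175}\right) = -1316340 + \frac{379688}{175} = - \frac{229979812}{175}$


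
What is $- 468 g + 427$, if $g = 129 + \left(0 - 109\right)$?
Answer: $-8933$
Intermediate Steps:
$g = 20$ ($g = 129 + \left(0 - 109\right) = 129 - 109 = 20$)
$- 468 g + 427 = \left(-468\right) 20 + 427 = -9360 + 427 = -8933$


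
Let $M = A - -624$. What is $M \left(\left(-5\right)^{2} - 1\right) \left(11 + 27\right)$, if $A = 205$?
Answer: $756048$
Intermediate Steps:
$M = 829$ ($M = 205 - -624 = 205 + 624 = 829$)
$M \left(\left(-5\right)^{2} - 1\right) \left(11 + 27\right) = 829 \left(\left(-5\right)^{2} - 1\right) \left(11 + 27\right) = 829 \left(25 - 1\right) 38 = 829 \cdot 24 \cdot 38 = 829 \cdot 912 = 756048$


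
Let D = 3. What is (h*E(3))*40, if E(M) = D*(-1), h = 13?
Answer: -1560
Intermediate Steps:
E(M) = -3 (E(M) = 3*(-1) = -3)
(h*E(3))*40 = (13*(-3))*40 = -39*40 = -1560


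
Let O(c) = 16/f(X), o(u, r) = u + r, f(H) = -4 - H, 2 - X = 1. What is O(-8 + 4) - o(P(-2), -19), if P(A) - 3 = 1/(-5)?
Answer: 13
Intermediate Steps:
X = 1 (X = 2 - 1*1 = 2 - 1 = 1)
P(A) = 14/5 (P(A) = 3 + 1/(-5) = 3 - ⅕ = 14/5)
o(u, r) = r + u
O(c) = -16/5 (O(c) = 16/(-4 - 1*1) = 16/(-4 - 1) = 16/(-5) = 16*(-⅕) = -16/5)
O(-8 + 4) - o(P(-2), -19) = -16/5 - (-19 + 14/5) = -16/5 - 1*(-81/5) = -16/5 + 81/5 = 13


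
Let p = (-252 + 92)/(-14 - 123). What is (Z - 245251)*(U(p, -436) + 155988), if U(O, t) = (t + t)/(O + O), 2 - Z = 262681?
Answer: -316165447491/4 ≈ -7.9041e+10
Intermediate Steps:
Z = -262679 (Z = 2 - 1*262681 = 2 - 262681 = -262679)
p = 160/137 (p = -160/(-137) = -160*(-1/137) = 160/137 ≈ 1.1679)
U(O, t) = t/O (U(O, t) = (2*t)/((2*O)) = (2*t)*(1/(2*O)) = t/O)
(Z - 245251)*(U(p, -436) + 155988) = (-262679 - 245251)*(-436/160/137 + 155988) = -507930*(-436*137/160 + 155988) = -507930*(-14933/40 + 155988) = -507930*6224587/40 = -316165447491/4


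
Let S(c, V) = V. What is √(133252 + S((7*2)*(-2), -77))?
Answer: 5*√5327 ≈ 364.93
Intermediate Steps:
√(133252 + S((7*2)*(-2), -77)) = √(133252 - 77) = √133175 = 5*√5327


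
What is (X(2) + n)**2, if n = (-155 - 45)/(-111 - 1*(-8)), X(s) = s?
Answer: 164836/10609 ≈ 15.537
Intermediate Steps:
n = 200/103 (n = -200/(-111 + 8) = -200/(-103) = -200*(-1/103) = 200/103 ≈ 1.9417)
(X(2) + n)**2 = (2 + 200/103)**2 = (406/103)**2 = 164836/10609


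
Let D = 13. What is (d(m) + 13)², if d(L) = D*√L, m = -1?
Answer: 338*I ≈ 338.0*I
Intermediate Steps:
d(L) = 13*√L
(d(m) + 13)² = (13*√(-1) + 13)² = (13*I + 13)² = (13 + 13*I)²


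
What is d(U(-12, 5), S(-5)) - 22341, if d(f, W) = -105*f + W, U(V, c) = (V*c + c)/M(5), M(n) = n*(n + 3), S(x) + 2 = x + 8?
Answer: -177565/8 ≈ -22196.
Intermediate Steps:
S(x) = 6 + x (S(x) = -2 + (x + 8) = -2 + (8 + x) = 6 + x)
M(n) = n*(3 + n)
U(V, c) = c/40 + V*c/40 (U(V, c) = (V*c + c)/((5*(3 + 5))) = (c + V*c)/((5*8)) = (c + V*c)/40 = (c + V*c)*(1/40) = c/40 + V*c/40)
d(f, W) = W - 105*f
d(U(-12, 5), S(-5)) - 22341 = ((6 - 5) - 21*5*(1 - 12)/8) - 22341 = (1 - 21*5*(-11)/8) - 22341 = (1 - 105*(-11/8)) - 22341 = (1 + 1155/8) - 22341 = 1163/8 - 22341 = -177565/8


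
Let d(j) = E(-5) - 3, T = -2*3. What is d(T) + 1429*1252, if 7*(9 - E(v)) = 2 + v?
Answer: 12523801/7 ≈ 1.7891e+6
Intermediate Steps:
E(v) = 61/7 - v/7 (E(v) = 9 - (2 + v)/7 = 9 + (-2/7 - v/7) = 61/7 - v/7)
T = -6
d(j) = 45/7 (d(j) = (61/7 - 1/7*(-5)) - 3 = (61/7 + 5/7) - 3 = 66/7 - 3 = 45/7)
d(T) + 1429*1252 = 45/7 + 1429*1252 = 45/7 + 1789108 = 12523801/7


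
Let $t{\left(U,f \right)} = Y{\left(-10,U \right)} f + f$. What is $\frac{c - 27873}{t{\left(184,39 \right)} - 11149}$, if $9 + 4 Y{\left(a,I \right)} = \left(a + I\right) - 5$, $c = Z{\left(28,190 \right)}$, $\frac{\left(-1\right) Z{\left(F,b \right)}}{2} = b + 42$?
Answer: $\frac{28337}{9550} \approx 2.9672$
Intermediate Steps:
$Z{\left(F,b \right)} = -84 - 2 b$ ($Z{\left(F,b \right)} = - 2 \left(b + 42\right) = - 2 \left(42 + b\right) = -84 - 2 b$)
$c = -464$ ($c = -84 - 380 = -464$)
$Y{\left(a,I \right)} = - \frac{7}{2} + \frac{I}{4} + \frac{a}{4}$ ($Y{\left(a,I \right)} = - \frac{9}{4} + \frac{\left(a + I\right) - 5}{4} = - \frac{9}{4} + \frac{\left(I + a\right) - 5}{4} = - \frac{9}{4} + \frac{-5 + I + a}{4} = - \frac{9}{4} + \left(- \frac{5}{4} + \frac{I}{4} + \frac{a}{4}\right) = - \frac{7}{2} + \frac{I}{4} + \frac{a}{4}$)
$t{\left(U,f \right)} = f + f \left(-6 + \frac{U}{4}\right)$ ($t{\left(U,f \right)} = \left(- \frac{7}{2} + \frac{U}{4} + \frac{1}{4} \left(-10\right)\right) f + f = \left(- \frac{7}{2} + \frac{U}{4} - \frac{5}{2}\right) f + f = \left(-6 + \frac{U}{4}\right) f + f = f \left(-6 + \frac{U}{4}\right) + f = f + f \left(-6 + \frac{U}{4}\right)$)
$\frac{c - 27873}{t{\left(184,39 \right)} - 11149} = \frac{-464 - 27873}{\frac{1}{4} \cdot 39 \left(-20 + 184\right) - 11149} = - \frac{28337}{\frac{1}{4} \cdot 39 \cdot 164 - 11149} = - \frac{28337}{1599 - 11149} = - \frac{28337}{-9550} = \left(-28337\right) \left(- \frac{1}{9550}\right) = \frac{28337}{9550}$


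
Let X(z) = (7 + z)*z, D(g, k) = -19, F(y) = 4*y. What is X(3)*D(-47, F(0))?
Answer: -570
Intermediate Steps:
X(z) = z*(7 + z)
X(3)*D(-47, F(0)) = (3*(7 + 3))*(-19) = (3*10)*(-19) = 30*(-19) = -570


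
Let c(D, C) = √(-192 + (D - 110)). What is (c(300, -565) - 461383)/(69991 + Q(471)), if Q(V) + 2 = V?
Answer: -35491/5420 + I*√2/70460 ≈ -6.5482 + 2.0071e-5*I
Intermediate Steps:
c(D, C) = √(-302 + D) (c(D, C) = √(-192 + (-110 + D)) = √(-302 + D))
Q(V) = -2 + V
(c(300, -565) - 461383)/(69991 + Q(471)) = (√(-302 + 300) - 461383)/(69991 + (-2 + 471)) = (√(-2) - 461383)/(69991 + 469) = (I*√2 - 461383)/70460 = (-461383 + I*√2)*(1/70460) = -35491/5420 + I*√2/70460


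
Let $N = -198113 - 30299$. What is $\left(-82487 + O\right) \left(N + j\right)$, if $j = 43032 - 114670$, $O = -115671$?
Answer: $59457307900$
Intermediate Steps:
$N = -228412$
$j = -71638$
$\left(-82487 + O\right) \left(N + j\right) = \left(-82487 - 115671\right) \left(-228412 - 71638\right) = \left(-198158\right) \left(-300050\right) = 59457307900$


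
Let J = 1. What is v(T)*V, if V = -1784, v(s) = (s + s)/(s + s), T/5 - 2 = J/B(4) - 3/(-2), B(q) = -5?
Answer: -1784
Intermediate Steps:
T = 33/2 (T = 10 + 5*(1/(-5) - 3/(-2)) = 10 + 5*(1*(-1/5) - 3*(-1/2)) = 10 + 5*(-1/5 + 3/2) = 10 + 5*(13/10) = 10 + 13/2 = 33/2 ≈ 16.500)
v(s) = 1 (v(s) = (2*s)/((2*s)) = (2*s)*(1/(2*s)) = 1)
v(T)*V = 1*(-1784) = -1784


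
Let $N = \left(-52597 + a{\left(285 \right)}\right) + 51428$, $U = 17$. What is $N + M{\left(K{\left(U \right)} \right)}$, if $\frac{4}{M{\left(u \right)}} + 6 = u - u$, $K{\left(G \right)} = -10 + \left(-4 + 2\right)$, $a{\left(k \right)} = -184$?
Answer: $- \frac{4061}{3} \approx -1353.7$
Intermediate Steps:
$K{\left(G \right)} = -12$ ($K{\left(G \right)} = -10 - 2 = -12$)
$M{\left(u \right)} = - \frac{2}{3}$ ($M{\left(u \right)} = \frac{4}{-6 + \left(u - u\right)} = \frac{4}{-6 + 0} = \frac{4}{-6} = 4 \left(- \frac{1}{6}\right) = - \frac{2}{3}$)
$N = -1353$ ($N = \left(-52597 - 184\right) + 51428 = -52781 + 51428 = -1353$)
$N + M{\left(K{\left(U \right)} \right)} = -1353 - \frac{2}{3} = - \frac{4061}{3}$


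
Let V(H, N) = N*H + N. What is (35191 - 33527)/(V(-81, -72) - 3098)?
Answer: 832/1331 ≈ 0.62509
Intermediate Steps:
V(H, N) = N + H*N (V(H, N) = H*N + N = N + H*N)
(35191 - 33527)/(V(-81, -72) - 3098) = (35191 - 33527)/(-72*(1 - 81) - 3098) = 1664/(-72*(-80) - 3098) = 1664/(5760 - 3098) = 1664/2662 = 1664*(1/2662) = 832/1331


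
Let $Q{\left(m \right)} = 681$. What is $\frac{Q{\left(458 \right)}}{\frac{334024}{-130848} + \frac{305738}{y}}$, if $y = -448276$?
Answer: $- \frac{1248273384084}{5929379639} \approx -210.52$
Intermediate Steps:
$\frac{Q{\left(458 \right)}}{\frac{334024}{-130848} + \frac{305738}{y}} = \frac{681}{\frac{334024}{-130848} + \frac{305738}{-448276}} = \frac{681}{334024 \left(- \frac{1}{130848}\right) + 305738 \left(- \frac{1}{448276}\right)} = \frac{681}{- \frac{41753}{16356} - \frac{152869}{224138}} = \frac{681}{- \frac{5929379639}{1833000564}} = 681 \left(- \frac{1833000564}{5929379639}\right) = - \frac{1248273384084}{5929379639}$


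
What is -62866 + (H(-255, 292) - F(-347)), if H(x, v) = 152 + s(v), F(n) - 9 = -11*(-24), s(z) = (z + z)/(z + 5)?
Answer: -18706555/297 ≈ -62985.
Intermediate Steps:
s(z) = 2*z/(5 + z) (s(z) = (2*z)/(5 + z) = 2*z/(5 + z))
F(n) = 273 (F(n) = 9 - 11*(-24) = 9 + 264 = 273)
H(x, v) = 152 + 2*v/(5 + v)
-62866 + (H(-255, 292) - F(-347)) = -62866 + (2*(380 + 77*292)/(5 + 292) - 1*273) = -62866 + (2*(380 + 22484)/297 - 273) = -62866 + (2*(1/297)*22864 - 273) = -62866 + (45728/297 - 273) = -62866 - 35353/297 = -18706555/297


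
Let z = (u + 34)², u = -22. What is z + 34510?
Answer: 34654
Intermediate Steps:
z = 144 (z = (-22 + 34)² = 12² = 144)
z + 34510 = 144 + 34510 = 34654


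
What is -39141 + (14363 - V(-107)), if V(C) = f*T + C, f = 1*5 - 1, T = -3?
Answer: -24659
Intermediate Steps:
f = 4 (f = 5 - 1 = 4)
V(C) = -12 + C (V(C) = 4*(-3) + C = -12 + C)
-39141 + (14363 - V(-107)) = -39141 + (14363 - (-12 - 107)) = -39141 + (14363 - 1*(-119)) = -39141 + (14363 + 119) = -39141 + 14482 = -24659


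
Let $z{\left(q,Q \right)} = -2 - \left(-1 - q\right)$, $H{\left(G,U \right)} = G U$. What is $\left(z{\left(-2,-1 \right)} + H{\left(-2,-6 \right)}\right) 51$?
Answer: $459$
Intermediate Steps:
$z{\left(q,Q \right)} = -1 + q$ ($z{\left(q,Q \right)} = -2 + \left(1 + q\right) = -1 + q$)
$\left(z{\left(-2,-1 \right)} + H{\left(-2,-6 \right)}\right) 51 = \left(\left(-1 - 2\right) - -12\right) 51 = \left(-3 + 12\right) 51 = 9 \cdot 51 = 459$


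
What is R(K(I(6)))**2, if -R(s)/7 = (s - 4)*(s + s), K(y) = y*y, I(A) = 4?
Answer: 7225344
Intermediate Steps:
K(y) = y**2
R(s) = -14*s*(-4 + s) (R(s) = -7*(s - 4)*(s + s) = -7*(-4 + s)*2*s = -14*s*(-4 + s))
R(K(I(6)))**2 = (14*4**2*(4 - 1*4**2))**2 = (14*16*(4 - 1*16))**2 = (14*16*(4 - 16))**2 = (14*16*(-12))**2 = (-2688)**2 = 7225344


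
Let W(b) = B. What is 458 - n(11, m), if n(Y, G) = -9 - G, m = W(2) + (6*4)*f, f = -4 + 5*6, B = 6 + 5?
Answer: 1102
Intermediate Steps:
B = 11
W(b) = 11
f = 26 (f = -4 + 30 = 26)
m = 635 (m = 11 + (6*4)*26 = 11 + 24*26 = 11 + 624 = 635)
458 - n(11, m) = 458 - (-9 - 1*635) = 458 - (-9 - 635) = 458 - 1*(-644) = 458 + 644 = 1102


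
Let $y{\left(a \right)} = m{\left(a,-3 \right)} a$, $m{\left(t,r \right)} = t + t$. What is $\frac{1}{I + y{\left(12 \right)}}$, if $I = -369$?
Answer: $- \frac{1}{81} \approx -0.012346$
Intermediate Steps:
$m{\left(t,r \right)} = 2 t$
$y{\left(a \right)} = 2 a^{2}$ ($y{\left(a \right)} = 2 a a = 2 a^{2}$)
$\frac{1}{I + y{\left(12 \right)}} = \frac{1}{-369 + 2 \cdot 12^{2}} = \frac{1}{-369 + 2 \cdot 144} = \frac{1}{-369 + 288} = \frac{1}{-81} = - \frac{1}{81}$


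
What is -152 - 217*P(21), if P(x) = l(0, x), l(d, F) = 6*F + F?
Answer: -32051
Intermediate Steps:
l(d, F) = 7*F
P(x) = 7*x
-152 - 217*P(21) = -152 - 1519*21 = -152 - 217*147 = -152 - 31899 = -32051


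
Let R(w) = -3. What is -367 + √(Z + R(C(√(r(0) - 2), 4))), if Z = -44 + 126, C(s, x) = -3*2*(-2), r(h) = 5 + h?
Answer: -367 + √79 ≈ -358.11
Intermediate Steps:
C(s, x) = 12 (C(s, x) = -6*(-2) = 12)
Z = 82
-367 + √(Z + R(C(√(r(0) - 2), 4))) = -367 + √(82 - 3) = -367 + √79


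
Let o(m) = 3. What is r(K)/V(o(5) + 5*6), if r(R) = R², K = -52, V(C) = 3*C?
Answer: 2704/99 ≈ 27.313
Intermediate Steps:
r(K)/V(o(5) + 5*6) = (-52)²/((3*(3 + 5*6))) = 2704/((3*(3 + 30))) = 2704/((3*33)) = 2704/99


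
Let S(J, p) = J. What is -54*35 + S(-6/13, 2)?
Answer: -24576/13 ≈ -1890.5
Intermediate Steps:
-54*35 + S(-6/13, 2) = -54*35 - 6/13 = -1890 - 6*1/13 = -1890 - 6/13 = -24576/13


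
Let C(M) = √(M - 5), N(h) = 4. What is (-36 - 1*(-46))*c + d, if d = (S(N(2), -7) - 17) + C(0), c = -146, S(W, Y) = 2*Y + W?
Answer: -1487 + I*√5 ≈ -1487.0 + 2.2361*I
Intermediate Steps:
C(M) = √(-5 + M)
S(W, Y) = W + 2*Y
d = -27 + I*√5 (d = ((4 + 2*(-7)) - 17) + √(-5 + 0) = ((4 - 14) - 17) + √(-5) = (-10 - 17) + I*√5 = -27 + I*√5 ≈ -27.0 + 2.2361*I)
(-36 - 1*(-46))*c + d = (-36 - 1*(-46))*(-146) + (-27 + I*√5) = (-36 + 46)*(-146) + (-27 + I*√5) = 10*(-146) + (-27 + I*√5) = -1460 + (-27 + I*√5) = -1487 + I*√5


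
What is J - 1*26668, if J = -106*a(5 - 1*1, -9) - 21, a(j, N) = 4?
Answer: -27113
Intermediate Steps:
J = -445 (J = -106*4 - 21 = -424 - 21 = -445)
J - 1*26668 = -445 - 1*26668 = -445 - 26668 = -27113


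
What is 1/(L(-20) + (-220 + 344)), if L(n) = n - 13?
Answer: 1/91 ≈ 0.010989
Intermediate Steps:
L(n) = -13 + n
1/(L(-20) + (-220 + 344)) = 1/((-13 - 20) + (-220 + 344)) = 1/(-33 + 124) = 1/91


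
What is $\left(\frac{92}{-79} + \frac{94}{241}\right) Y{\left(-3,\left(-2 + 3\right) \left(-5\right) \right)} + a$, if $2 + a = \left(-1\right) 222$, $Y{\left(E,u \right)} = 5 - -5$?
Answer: $- \frac{4412196}{19039} \approx -231.75$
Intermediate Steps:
$Y{\left(E,u \right)} = 10$ ($Y{\left(E,u \right)} = 5 + 5 = 10$)
$a = -224$ ($a = -2 - 222 = -224$)
$\left(\frac{92}{-79} + \frac{94}{241}\right) Y{\left(-3,\left(-2 + 3\right) \left(-5\right) \right)} + a = \left(\frac{92}{-79} + \frac{94}{241}\right) 10 - 224 = \left(92 \left(- \frac{1}{79}\right) + 94 \cdot \frac{1}{241}\right) 10 - 224 = \left(- \frac{92}{79} + \frac{94}{241}\right) 10 - 224 = \left(- \frac{14746}{19039}\right) 10 - 224 = - \frac{147460}{19039} - 224 = - \frac{4412196}{19039}$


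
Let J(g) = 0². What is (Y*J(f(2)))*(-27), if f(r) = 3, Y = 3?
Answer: 0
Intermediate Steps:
J(g) = 0
(Y*J(f(2)))*(-27) = (3*0)*(-27) = 0*(-27) = 0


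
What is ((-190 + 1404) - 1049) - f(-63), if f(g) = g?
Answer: 228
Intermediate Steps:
((-190 + 1404) - 1049) - f(-63) = ((-190 + 1404) - 1049) - 1*(-63) = (1214 - 1049) + 63 = 165 + 63 = 228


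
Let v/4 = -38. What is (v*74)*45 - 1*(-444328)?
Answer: -61832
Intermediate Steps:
v = -152 (v = 4*(-38) = -152)
(v*74)*45 - 1*(-444328) = -152*74*45 - 1*(-444328) = -11248*45 + 444328 = -506160 + 444328 = -61832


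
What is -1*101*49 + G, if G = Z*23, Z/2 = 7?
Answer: -4627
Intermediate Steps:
Z = 14 (Z = 2*7 = 14)
G = 322 (G = 14*23 = 322)
-1*101*49 + G = -1*101*49 + 322 = -101*49 + 322 = -4949 + 322 = -4627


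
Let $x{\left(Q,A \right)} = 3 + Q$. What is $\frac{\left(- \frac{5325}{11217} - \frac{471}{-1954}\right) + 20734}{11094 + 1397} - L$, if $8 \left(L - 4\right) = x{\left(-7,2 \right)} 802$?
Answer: $\frac{36381431436685}{91259320946} \approx 398.66$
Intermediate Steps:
$L = -397$ ($L = 4 + \frac{\left(3 - 7\right) 802}{8} = 4 + \frac{\left(-4\right) 802}{8} = 4 + \frac{1}{8} \left(-3208\right) = 4 - 401 = -397$)
$\frac{\left(- \frac{5325}{11217} - \frac{471}{-1954}\right) + 20734}{11094 + 1397} - L = \frac{\left(- \frac{5325}{11217} - \frac{471}{-1954}\right) + 20734}{11094 + 1397} - -397 = \frac{\left(\left(-5325\right) \frac{1}{11217} - - \frac{471}{1954}\right) + 20734}{12491} + 397 = \left(\left(- \frac{1775}{3739} + \frac{471}{1954}\right) + 20734\right) \frac{1}{12491} + 397 = \left(- \frac{1707281}{7306006} + 20734\right) \frac{1}{12491} + 397 = \frac{151481021123}{7306006} \cdot \frac{1}{12491} + 397 = \frac{151481021123}{91259320946} + 397 = \frac{36381431436685}{91259320946}$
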